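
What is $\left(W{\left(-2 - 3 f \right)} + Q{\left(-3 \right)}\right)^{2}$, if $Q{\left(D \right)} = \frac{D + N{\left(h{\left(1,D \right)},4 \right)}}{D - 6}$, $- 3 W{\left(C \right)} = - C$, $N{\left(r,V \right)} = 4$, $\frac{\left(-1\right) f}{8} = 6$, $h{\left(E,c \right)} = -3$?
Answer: $\frac{180625}{81} \approx 2229.9$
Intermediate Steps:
$f = -48$ ($f = \left(-8\right) 6 = -48$)
$W{\left(C \right)} = \frac{C}{3}$ ($W{\left(C \right)} = - \frac{\left(-1\right) C}{3} = \frac{C}{3}$)
$Q{\left(D \right)} = \frac{4 + D}{-6 + D}$ ($Q{\left(D \right)} = \frac{D + 4}{D - 6} = \frac{4 + D}{-6 + D}$)
$\left(W{\left(-2 - 3 f \right)} + Q{\left(-3 \right)}\right)^{2} = \left(\frac{-2 - -144}{3} + \frac{4 - 3}{-6 - 3}\right)^{2} = \left(\frac{-2 + 144}{3} + \frac{1}{-9} \cdot 1\right)^{2} = \left(\frac{1}{3} \cdot 142 - \frac{1}{9}\right)^{2} = \left(\frac{142}{3} - \frac{1}{9}\right)^{2} = \left(\frac{425}{9}\right)^{2} = \frac{180625}{81}$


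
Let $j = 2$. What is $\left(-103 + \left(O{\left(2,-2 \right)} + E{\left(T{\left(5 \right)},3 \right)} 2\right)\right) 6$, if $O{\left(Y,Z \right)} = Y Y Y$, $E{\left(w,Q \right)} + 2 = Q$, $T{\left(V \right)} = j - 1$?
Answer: $-558$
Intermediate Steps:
$T{\left(V \right)} = 1$ ($T{\left(V \right)} = 2 - 1 = 1$)
$E{\left(w,Q \right)} = -2 + Q$
$O{\left(Y,Z \right)} = Y^{3}$ ($O{\left(Y,Z \right)} = Y^{2} Y = Y^{3}$)
$\left(-103 + \left(O{\left(2,-2 \right)} + E{\left(T{\left(5 \right)},3 \right)} 2\right)\right) 6 = \left(-103 + \left(2^{3} + \left(-2 + 3\right) 2\right)\right) 6 = \left(-103 + \left(8 + 1 \cdot 2\right)\right) 6 = \left(-103 + \left(8 + 2\right)\right) 6 = \left(-103 + 10\right) 6 = \left(-93\right) 6 = -558$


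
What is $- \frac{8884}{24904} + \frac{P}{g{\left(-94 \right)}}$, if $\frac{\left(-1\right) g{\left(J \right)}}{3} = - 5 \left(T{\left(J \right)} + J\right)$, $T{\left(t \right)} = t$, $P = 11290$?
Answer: $- \frac{1913869}{438933} \approx -4.3603$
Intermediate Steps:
$g{\left(J \right)} = 30 J$ ($g{\left(J \right)} = - 3 \left(- 5 \left(J + J\right)\right) = - 3 \left(- 5 \cdot 2 J\right) = - 3 \left(- 10 J\right) = 30 J$)
$- \frac{8884}{24904} + \frac{P}{g{\left(-94 \right)}} = - \frac{8884}{24904} + \frac{11290}{30 \left(-94\right)} = \left(-8884\right) \frac{1}{24904} + \frac{11290}{-2820} = - \frac{2221}{6226} + 11290 \left(- \frac{1}{2820}\right) = - \frac{2221}{6226} - \frac{1129}{282} = - \frac{1913869}{438933}$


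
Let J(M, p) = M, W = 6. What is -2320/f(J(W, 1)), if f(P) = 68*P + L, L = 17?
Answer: -464/85 ≈ -5.4588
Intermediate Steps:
f(P) = 17 + 68*P (f(P) = 68*P + 17 = 17 + 68*P)
-2320/f(J(W, 1)) = -2320/(17 + 68*6) = -2320/(17 + 408) = -2320/425 = -2320*1/425 = -464/85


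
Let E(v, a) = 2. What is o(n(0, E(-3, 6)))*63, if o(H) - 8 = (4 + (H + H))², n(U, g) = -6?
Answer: 4536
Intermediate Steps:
o(H) = 8 + (4 + 2*H)² (o(H) = 8 + (4 + (H + H))² = 8 + (4 + 2*H)²)
o(n(0, E(-3, 6)))*63 = (8 + 4*(2 - 6)²)*63 = (8 + 4*(-4)²)*63 = (8 + 4*16)*63 = (8 + 64)*63 = 72*63 = 4536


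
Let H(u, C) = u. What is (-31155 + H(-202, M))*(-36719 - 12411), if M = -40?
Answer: 1540569410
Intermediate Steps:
(-31155 + H(-202, M))*(-36719 - 12411) = (-31155 - 202)*(-36719 - 12411) = -31357*(-49130) = 1540569410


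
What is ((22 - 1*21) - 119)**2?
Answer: 13924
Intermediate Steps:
((22 - 1*21) - 119)**2 = ((22 - 21) - 119)**2 = (1 - 119)**2 = (-118)**2 = 13924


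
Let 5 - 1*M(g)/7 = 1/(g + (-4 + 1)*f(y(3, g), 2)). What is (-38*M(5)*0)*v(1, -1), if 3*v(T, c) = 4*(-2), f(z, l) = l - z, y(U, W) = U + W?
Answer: 0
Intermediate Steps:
v(T, c) = -8/3 (v(T, c) = (4*(-2))/3 = (1/3)*(-8) = -8/3)
M(g) = 35 - 7/(3 + 4*g) (M(g) = 35 - 7/(g + (-4 + 1)*(2 - (3 + g))) = 35 - 7/(g - 3*(2 + (-3 - g))) = 35 - 7/(g - 3*(-1 - g)) = 35 - 7/(g + (3 + 3*g)) = 35 - 7/(3 + 4*g))
(-38*M(5)*0)*v(1, -1) = -38*14*(7 + 10*5)/(3 + 4*5)*0*(-8/3) = -38*14*(7 + 50)/(3 + 20)*0*(-8/3) = -38*14*57/23*0*(-8/3) = -38*14*(1/23)*57*0*(-8/3) = -30324*0/23*(-8/3) = -38*0*(-8/3) = 0*(-8/3) = 0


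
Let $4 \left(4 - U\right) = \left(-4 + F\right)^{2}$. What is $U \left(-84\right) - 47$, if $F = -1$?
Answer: $142$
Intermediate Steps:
$U = - \frac{9}{4}$ ($U = 4 - \frac{\left(-4 - 1\right)^{2}}{4} = 4 - \frac{\left(-5\right)^{2}}{4} = 4 - \frac{25}{4} = - \frac{9}{4} \approx -2.25$)
$U \left(-84\right) - 47 = \left(- \frac{9}{4}\right) \left(-84\right) - 47 = 189 - 47 = 142$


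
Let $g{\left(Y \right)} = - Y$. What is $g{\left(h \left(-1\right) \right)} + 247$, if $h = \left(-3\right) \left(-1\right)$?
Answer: $250$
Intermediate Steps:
$h = 3$
$g{\left(h \left(-1\right) \right)} + 247 = - 3 \left(-1\right) + 247 = \left(-1\right) \left(-3\right) + 247 = 3 + 247 = 250$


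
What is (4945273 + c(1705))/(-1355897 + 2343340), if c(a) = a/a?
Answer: 4945274/987443 ≈ 5.0082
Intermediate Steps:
c(a) = 1
(4945273 + c(1705))/(-1355897 + 2343340) = (4945273 + 1)/(-1355897 + 2343340) = 4945274/987443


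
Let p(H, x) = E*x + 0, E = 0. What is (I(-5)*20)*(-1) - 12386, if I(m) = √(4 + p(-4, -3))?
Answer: -12426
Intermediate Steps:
p(H, x) = 0 (p(H, x) = 0*x + 0 = 0 + 0 = 0)
I(m) = 2 (I(m) = √(4 + 0) = √4 = 2)
(I(-5)*20)*(-1) - 12386 = (2*20)*(-1) - 12386 = 40*(-1) - 12386 = -40 - 12386 = -12426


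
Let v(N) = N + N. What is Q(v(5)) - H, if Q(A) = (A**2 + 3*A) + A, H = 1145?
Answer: -1005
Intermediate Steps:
v(N) = 2*N
Q(A) = A**2 + 4*A
Q(v(5)) - H = (2*5)*(4 + 2*5) - 1*1145 = 10*(4 + 10) - 1145 = 10*14 - 1145 = 140 - 1145 = -1005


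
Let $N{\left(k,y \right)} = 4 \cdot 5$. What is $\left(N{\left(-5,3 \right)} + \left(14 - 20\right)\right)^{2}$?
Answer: $196$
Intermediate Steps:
$N{\left(k,y \right)} = 20$
$\left(N{\left(-5,3 \right)} + \left(14 - 20\right)\right)^{2} = \left(20 + \left(14 - 20\right)\right)^{2} = \left(20 - 6\right)^{2} = 14^{2} = 196$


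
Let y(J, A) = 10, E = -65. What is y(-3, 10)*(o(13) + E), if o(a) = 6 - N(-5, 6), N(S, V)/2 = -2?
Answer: -550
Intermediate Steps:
N(S, V) = -4 (N(S, V) = 2*(-2) = -4)
o(a) = 10 (o(a) = 6 - 1*(-4) = 6 + 4 = 10)
y(-3, 10)*(o(13) + E) = 10*(10 - 65) = 10*(-55) = -550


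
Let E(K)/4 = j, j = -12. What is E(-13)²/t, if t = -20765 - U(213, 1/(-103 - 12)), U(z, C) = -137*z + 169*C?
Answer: 264960/968009 ≈ 0.27372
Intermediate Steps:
E(K) = -48 (E(K) = 4*(-12) = -48)
t = 968009/115 (t = -20765 - (-137*213 + 169/(-103 - 12)) = -20765 - (-29181 + 169/(-115)) = -20765 - (-29181 + 169*(-1/115)) = -20765 - (-29181 - 169/115) = -20765 - 1*(-3355984/115) = -20765 + 3355984/115 = 968009/115 ≈ 8417.5)
E(-13)²/t = (-48)²/(968009/115) = 2304*(115/968009) = 264960/968009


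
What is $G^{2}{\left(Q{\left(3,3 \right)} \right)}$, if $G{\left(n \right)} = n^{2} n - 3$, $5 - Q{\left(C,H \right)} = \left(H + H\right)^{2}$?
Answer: $887682436$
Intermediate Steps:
$Q{\left(C,H \right)} = 5 - 4 H^{2}$ ($Q{\left(C,H \right)} = 5 - \left(H + H\right)^{2} = 5 - \left(2 H\right)^{2} = 5 - 4 H^{2}$)
$G{\left(n \right)} = -3 + n^{3}$ ($G{\left(n \right)} = n^{3} - 3 = -3 + n^{3}$)
$G^{2}{\left(Q{\left(3,3 \right)} \right)} = \left(-3 + \left(5 - 4 \cdot 3^{2}\right)^{3}\right)^{2} = \left(-3 + \left(5 - 36\right)^{3}\right)^{2} = \left(-3 + \left(-31\right)^{3}\right)^{2} = \left(-3 - 29791\right)^{2} = \left(-29794\right)^{2} = 887682436$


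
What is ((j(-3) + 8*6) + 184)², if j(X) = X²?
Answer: 58081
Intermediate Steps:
((j(-3) + 8*6) + 184)² = (((-3)² + 8*6) + 184)² = ((9 + 48) + 184)² = (57 + 184)² = 241² = 58081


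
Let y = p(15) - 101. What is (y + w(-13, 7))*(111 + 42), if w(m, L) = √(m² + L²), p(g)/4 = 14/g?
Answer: -74409/5 + 153*√218 ≈ -12623.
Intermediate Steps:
p(g) = 56/g (p(g) = 4*(14/g) = 56/g)
y = -1459/15 (y = 56/15 - 101 = -1459/15 ≈ -97.267)
w(m, L) = √(L² + m²)
(y + w(-13, 7))*(111 + 42) = (-1459/15 + √(7² + (-13)²))*(111 + 42) = (-1459/15 + √(49 + 169))*153 = (-1459/15 + √218)*153 = -74409/5 + 153*√218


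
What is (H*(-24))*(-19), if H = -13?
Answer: -5928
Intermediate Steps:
(H*(-24))*(-19) = -13*(-24)*(-19) = 312*(-19) = -5928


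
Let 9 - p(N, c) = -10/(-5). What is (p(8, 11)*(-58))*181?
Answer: -73486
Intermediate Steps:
p(N, c) = 7 (p(N, c) = 9 - (-10)/(-5) = 9 - (-10)*(-1)/5 = 9 - 1*2 = 9 - 2 = 7)
(p(8, 11)*(-58))*181 = (7*(-58))*181 = -406*181 = -73486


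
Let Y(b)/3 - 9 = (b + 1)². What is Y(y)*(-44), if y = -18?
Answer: -39336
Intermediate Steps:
Y(b) = 27 + 3*(1 + b)² (Y(b) = 27 + 3*(b + 1)² = 27 + 3*(1 + b)²)
Y(y)*(-44) = (27 + 3*(1 - 18)²)*(-44) = (27 + 3*(-17)²)*(-44) = (27 + 3*289)*(-44) = (27 + 867)*(-44) = 894*(-44) = -39336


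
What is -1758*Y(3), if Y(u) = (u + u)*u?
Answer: -31644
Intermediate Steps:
Y(u) = 2*u² (Y(u) = (2*u)*u = 2*u²)
-1758*Y(3) = -3516*3² = -3516*9 = -1758*18 = -31644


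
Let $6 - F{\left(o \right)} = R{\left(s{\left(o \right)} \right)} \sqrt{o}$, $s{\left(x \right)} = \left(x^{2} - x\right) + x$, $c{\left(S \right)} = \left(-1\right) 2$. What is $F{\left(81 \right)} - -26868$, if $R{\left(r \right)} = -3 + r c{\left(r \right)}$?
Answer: $144999$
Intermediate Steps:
$c{\left(S \right)} = -2$
$s{\left(x \right)} = x^{2}$
$R{\left(r \right)} = -3 - 2 r$ ($R{\left(r \right)} = -3 + r \left(-2\right) = -3 - 2 r$)
$F{\left(o \right)} = 6 - \sqrt{o} \left(-3 - 2 o^{2}\right)$ ($F{\left(o \right)} = 6 - \left(-3 - 2 o^{2}\right) \sqrt{o} = 6 - \sqrt{o} \left(-3 - 2 o^{2}\right)$)
$F{\left(81 \right)} - -26868 = \left(6 + \sqrt{81} \left(3 + 2 \cdot 81^{2}\right)\right) - -26868 = \left(6 + 9 \left(3 + 2 \cdot 6561\right)\right) + 26868 = \left(6 + 9 \left(3 + 13122\right)\right) + 26868 = \left(6 + 9 \cdot 13125\right) + 26868 = \left(6 + 118125\right) + 26868 = 118131 + 26868 = 144999$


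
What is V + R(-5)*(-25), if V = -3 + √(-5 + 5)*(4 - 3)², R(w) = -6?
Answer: 147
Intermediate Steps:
V = -3 (V = -3 + √0*1² = -3 + 0*1 = -3 + 0 = -3)
V + R(-5)*(-25) = -3 - 6*(-25) = -3 + 150 = 147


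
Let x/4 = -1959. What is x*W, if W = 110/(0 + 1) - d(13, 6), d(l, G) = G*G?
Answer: -579864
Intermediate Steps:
d(l, G) = G²
x = -7836 (x = 4*(-1959) = -7836)
W = 74 (W = 110/(0 + 1) - 1*6² = 110/1 - 1*36 = 1*110 - 36 = 110 - 36 = 74)
x*W = -7836*74 = -579864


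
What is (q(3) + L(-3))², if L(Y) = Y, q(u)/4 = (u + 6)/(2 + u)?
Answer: 441/25 ≈ 17.640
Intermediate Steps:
q(u) = 4*(6 + u)/(2 + u) (q(u) = 4*((u + 6)/(2 + u)) = 4*((6 + u)/(2 + u)) = 4*(6 + u)/(2 + u))
(q(3) + L(-3))² = (4*(6 + 3)/(2 + 3) - 3)² = (4*9/5 - 3)² = (4*(⅕)*9 - 3)² = (36/5 - 3)² = (21/5)² = 441/25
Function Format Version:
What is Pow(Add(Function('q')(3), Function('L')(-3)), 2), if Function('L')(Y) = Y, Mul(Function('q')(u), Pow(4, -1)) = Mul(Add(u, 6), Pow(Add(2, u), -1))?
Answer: Rational(441, 25) ≈ 17.640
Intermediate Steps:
Function('q')(u) = Mul(4, Pow(Add(2, u), -1), Add(6, u)) (Function('q')(u) = Mul(4, Mul(Add(u, 6), Pow(Add(2, u), -1))) = Mul(4, Mul(Add(6, u), Pow(Add(2, u), -1))) = Mul(4, Mul(Pow(Add(2, u), -1), Add(6, u))) = Mul(4, Pow(Add(2, u), -1), Add(6, u)))
Pow(Add(Function('q')(3), Function('L')(-3)), 2) = Pow(Add(Mul(4, Pow(Add(2, 3), -1), Add(6, 3)), -3), 2) = Pow(Add(Mul(4, Pow(5, -1), 9), -3), 2) = Pow(Add(Mul(4, Rational(1, 5), 9), -3), 2) = Pow(Add(Rational(36, 5), -3), 2) = Pow(Rational(21, 5), 2) = Rational(441, 25)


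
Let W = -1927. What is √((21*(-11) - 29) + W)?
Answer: 27*I*√3 ≈ 46.765*I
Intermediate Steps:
√((21*(-11) - 29) + W) = √((21*(-11) - 29) - 1927) = √((-231 - 29) - 1927) = √(-260 - 1927) = √(-2187) = 27*I*√3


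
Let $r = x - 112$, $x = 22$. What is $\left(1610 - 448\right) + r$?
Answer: $1072$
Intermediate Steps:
$r = -90$ ($r = 22 - 112 = -90$)
$\left(1610 - 448\right) + r = \left(1610 - 448\right) - 90 = 1162 - 90 = 1072$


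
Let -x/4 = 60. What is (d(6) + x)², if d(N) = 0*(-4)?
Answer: 57600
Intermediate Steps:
d(N) = 0
x = -240 (x = -4*60 = -240)
(d(6) + x)² = (0 - 240)² = (-240)² = 57600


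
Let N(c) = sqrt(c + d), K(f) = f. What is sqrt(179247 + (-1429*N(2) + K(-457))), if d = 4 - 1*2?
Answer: 18*sqrt(543) ≈ 419.44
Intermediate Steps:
d = 2 (d = 4 - 2 = 2)
N(c) = sqrt(2 + c) (N(c) = sqrt(c + 2) = sqrt(2 + c))
sqrt(179247 + (-1429*N(2) + K(-457))) = sqrt(179247 + (-1429*sqrt(2 + 2) - 457)) = sqrt(179247 + (-1429*sqrt(4) - 457)) = sqrt(179247 + (-1429*2 - 457)) = sqrt(179247 + (-2858 - 457)) = sqrt(179247 - 3315) = sqrt(175932) = 18*sqrt(543)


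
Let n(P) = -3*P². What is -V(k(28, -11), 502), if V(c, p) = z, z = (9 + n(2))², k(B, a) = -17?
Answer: -9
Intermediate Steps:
z = 9 (z = (9 - 3*2²)² = (9 - 3*4)² = (9 - 12)² = (-3)² = 9)
V(c, p) = 9
-V(k(28, -11), 502) = -1*9 = -9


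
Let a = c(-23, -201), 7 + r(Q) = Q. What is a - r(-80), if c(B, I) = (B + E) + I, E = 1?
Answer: -136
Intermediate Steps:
r(Q) = -7 + Q
c(B, I) = 1 + B + I (c(B, I) = (B + 1) + I = (1 + B) + I = 1 + B + I)
a = -223 (a = 1 - 23 - 201 = -223)
a - r(-80) = -223 - (-7 - 80) = -223 - 1*(-87) = -223 + 87 = -136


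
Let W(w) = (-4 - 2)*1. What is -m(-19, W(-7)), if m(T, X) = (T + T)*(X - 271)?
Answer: -10526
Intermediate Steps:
W(w) = -6 (W(w) = -6*1 = -6)
m(T, X) = 2*T*(-271 + X) (m(T, X) = (2*T)*(-271 + X) = 2*T*(-271 + X))
-m(-19, W(-7)) = -2*(-19)*(-271 - 6) = -2*(-19)*(-277) = -1*10526 = -10526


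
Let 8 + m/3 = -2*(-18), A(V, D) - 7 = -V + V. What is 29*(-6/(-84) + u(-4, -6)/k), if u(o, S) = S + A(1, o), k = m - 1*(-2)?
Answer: 725/301 ≈ 2.4086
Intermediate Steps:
A(V, D) = 7 (A(V, D) = 7 + (-V + V) = 7 + 0 = 7)
m = 84 (m = -24 + 3*(-2*(-18)) = -24 + 3*36 = -24 + 108 = 84)
k = 86 (k = 84 - 1*(-2) = 84 + 2 = 86)
u(o, S) = 7 + S (u(o, S) = S + 7 = 7 + S)
29*(-6/(-84) + u(-4, -6)/k) = 29*(-6/(-84) + (7 - 6)/86) = 29*(-6*(-1/84) + 1*(1/86)) = 29*(1/14 + 1/86) = 29*(25/301) = 725/301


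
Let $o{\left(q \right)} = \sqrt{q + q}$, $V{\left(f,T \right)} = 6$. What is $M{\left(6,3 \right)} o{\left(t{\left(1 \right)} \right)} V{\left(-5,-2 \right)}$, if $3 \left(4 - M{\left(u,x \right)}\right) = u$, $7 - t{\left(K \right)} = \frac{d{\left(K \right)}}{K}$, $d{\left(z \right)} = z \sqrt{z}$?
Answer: $24 \sqrt{3} \approx 41.569$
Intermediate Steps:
$d{\left(z \right)} = z^{\frac{3}{2}}$
$t{\left(K \right)} = 7 - \sqrt{K}$ ($t{\left(K \right)} = 7 - \frac{K^{\frac{3}{2}}}{K} = 7 - \sqrt{K}$)
$M{\left(u,x \right)} = 4 - \frac{u}{3}$
$o{\left(q \right)} = \sqrt{2} \sqrt{q}$ ($o{\left(q \right)} = \sqrt{2 q} = \sqrt{2} \sqrt{q}$)
$M{\left(6,3 \right)} o{\left(t{\left(1 \right)} \right)} V{\left(-5,-2 \right)} = \left(4 - 2\right) \sqrt{2} \sqrt{7 - \sqrt{1}} \cdot 6 = \left(4 - 2\right) \sqrt{2} \sqrt{7 - 1} \cdot 6 = 2 \sqrt{2} \sqrt{7 - 1} \cdot 6 = 2 \sqrt{2} \sqrt{6} \cdot 6 = 2 \cdot 2 \sqrt{3} \cdot 6 = 4 \sqrt{3} \cdot 6 = 24 \sqrt{3}$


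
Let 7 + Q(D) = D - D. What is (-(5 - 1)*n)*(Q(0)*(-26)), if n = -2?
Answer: 1456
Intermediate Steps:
Q(D) = -7 (Q(D) = -7 + (D - D) = -7 + 0 = -7)
(-(5 - 1)*n)*(Q(0)*(-26)) = (-(5 - 1)*(-2))*(-7*(-26)) = -4*(-2)*182 = -1*(-8)*182 = 8*182 = 1456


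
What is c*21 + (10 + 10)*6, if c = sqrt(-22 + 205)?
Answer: 120 + 21*sqrt(183) ≈ 404.08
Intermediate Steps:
c = sqrt(183) ≈ 13.528
c*21 + (10 + 10)*6 = sqrt(183)*21 + (10 + 10)*6 = 21*sqrt(183) + 20*6 = 21*sqrt(183) + 120 = 120 + 21*sqrt(183)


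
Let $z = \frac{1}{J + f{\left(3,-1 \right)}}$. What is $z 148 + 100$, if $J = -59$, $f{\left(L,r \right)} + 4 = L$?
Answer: $\frac{1463}{15} \approx 97.533$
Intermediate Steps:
$f{\left(L,r \right)} = -4 + L$
$z = - \frac{1}{60}$ ($z = \frac{1}{-59 + \left(-4 + 3\right)} = \frac{1}{-59 - 1} = \frac{1}{-60} = - \frac{1}{60} \approx -0.016667$)
$z 148 + 100 = \left(- \frac{1}{60}\right) 148 + 100 = - \frac{37}{15} + 100 = \frac{1463}{15}$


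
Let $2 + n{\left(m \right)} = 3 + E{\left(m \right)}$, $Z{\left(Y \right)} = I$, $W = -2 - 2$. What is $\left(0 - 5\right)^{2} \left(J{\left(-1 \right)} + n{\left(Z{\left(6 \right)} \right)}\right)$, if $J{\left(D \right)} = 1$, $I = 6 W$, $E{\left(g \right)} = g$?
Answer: $-550$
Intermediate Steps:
$W = -4$
$I = -24$ ($I = 6 \left(-4\right) = -24$)
$Z{\left(Y \right)} = -24$
$n{\left(m \right)} = 1 + m$ ($n{\left(m \right)} = -2 + \left(3 + m\right) = 1 + m$)
$\left(0 - 5\right)^{2} \left(J{\left(-1 \right)} + n{\left(Z{\left(6 \right)} \right)}\right) = \left(0 - 5\right)^{2} \left(1 + \left(1 - 24\right)\right) = \left(-5\right)^{2} \left(1 - 23\right) = 25 \left(-22\right) = -550$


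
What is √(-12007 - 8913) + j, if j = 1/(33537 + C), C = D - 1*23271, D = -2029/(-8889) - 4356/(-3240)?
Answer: 266670/2738053613 + 2*I*√5230 ≈ 9.7394e-5 + 144.64*I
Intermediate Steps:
D = 419393/266670 (D = -2029*(-1/8889) - 4356*(-1/3240) = 2029/8889 + 121/90 = 419393/266670 ≈ 1.5727)
C = -6205258177/266670 (C = 419393/266670 - 1*23271 = 419393/266670 - 23271 = -6205258177/266670 ≈ -23269.)
j = 266670/2738053613 (j = 1/(33537 - 6205258177/266670) = 1/(2738053613/266670) = 266670/2738053613 ≈ 9.7394e-5)
√(-12007 - 8913) + j = √(-12007 - 8913) + 266670/2738053613 = √(-20920) + 266670/2738053613 = 2*I*√5230 + 266670/2738053613 = 266670/2738053613 + 2*I*√5230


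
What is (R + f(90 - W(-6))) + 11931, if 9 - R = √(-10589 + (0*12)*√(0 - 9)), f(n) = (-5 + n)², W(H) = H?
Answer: 20221 - I*√10589 ≈ 20221.0 - 102.9*I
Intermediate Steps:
R = 9 - I*√10589 (R = 9 - √(-10589 + (0*12)*√(0 - 9)) = 9 - √(-10589 + 0*√(-9)) = 9 - √(-10589 + 0*(3*I)) = 9 - √(-10589 + 0) = 9 - √(-10589) = 9 - I*√10589 ≈ 9.0 - 102.9*I)
(R + f(90 - W(-6))) + 11931 = ((9 - I*√10589) + (-5 + (90 - 1*(-6)))²) + 11931 = ((9 - I*√10589) + (-5 + (90 + 6))²) + 11931 = ((9 - I*√10589) + (-5 + 96)²) + 11931 = ((9 - I*√10589) + 91²) + 11931 = ((9 - I*√10589) + 8281) + 11931 = (8290 - I*√10589) + 11931 = 20221 - I*√10589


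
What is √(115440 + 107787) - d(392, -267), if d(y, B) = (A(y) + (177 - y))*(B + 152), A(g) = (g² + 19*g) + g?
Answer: 18548235 + 3*√24803 ≈ 1.8549e+7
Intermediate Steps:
A(g) = g² + 20*g
d(y, B) = (152 + B)*(177 - y + y*(20 + y)) (d(y, B) = (y*(20 + y) + (177 - y))*(B + 152) = (177 - y + y*(20 + y))*(152 + B) = (152 + B)*(177 - y + y*(20 + y)))
√(115440 + 107787) - d(392, -267) = √(115440 + 107787) - (26904 + 152*392² + 177*(-267) + 2888*392 - 267*392² + 19*(-267)*392) = √223227 - (26904 + 152*153664 - 47259 + 1132096 - 267*153664 - 1988616) = 3*√24803 - (26904 + 23356928 - 47259 + 1132096 - 41028288 - 1988616) = 3*√24803 - 1*(-18548235) = 3*√24803 + 18548235 = 18548235 + 3*√24803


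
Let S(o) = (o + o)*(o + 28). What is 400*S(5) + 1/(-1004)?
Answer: 132527999/1004 ≈ 1.3200e+5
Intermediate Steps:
S(o) = 2*o*(28 + o) (S(o) = (2*o)*(28 + o) = 2*o*(28 + o))
400*S(5) + 1/(-1004) = 400*(2*5*(28 + 5)) + 1/(-1004) = 400*(2*5*33) - 1/1004 = 400*330 - 1/1004 = 132000 - 1/1004 = 132527999/1004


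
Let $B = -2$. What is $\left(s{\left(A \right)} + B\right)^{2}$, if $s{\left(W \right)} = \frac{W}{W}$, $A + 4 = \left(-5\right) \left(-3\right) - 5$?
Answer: $1$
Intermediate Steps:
$A = 6$ ($A = -4 - -10 = -4 + \left(15 - 5\right) = -4 + 10 = 6$)
$s{\left(W \right)} = 1$
$\left(s{\left(A \right)} + B\right)^{2} = \left(1 - 2\right)^{2} = \left(-1\right)^{2} = 1$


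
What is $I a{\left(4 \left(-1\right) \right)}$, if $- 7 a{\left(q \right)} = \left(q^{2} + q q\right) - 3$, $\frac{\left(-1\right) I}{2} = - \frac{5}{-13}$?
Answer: $\frac{290}{91} \approx 3.1868$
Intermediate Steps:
$I = - \frac{10}{13}$ ($I = - 2 \left(- \frac{5}{-13}\right) = - 2 \left(\left(-5\right) \left(- \frac{1}{13}\right)\right) = \left(-2\right) \frac{5}{13} = - \frac{10}{13} \approx -0.76923$)
$a{\left(q \right)} = \frac{3}{7} - \frac{2 q^{2}}{7}$ ($a{\left(q \right)} = - \frac{\left(q^{2} + q q\right) - 3}{7} = - \frac{\left(q^{2} + q^{2}\right) - 3}{7} = - \frac{2 q^{2} - 3}{7} = - \frac{-3 + 2 q^{2}}{7} = \frac{3}{7} - \frac{2 q^{2}}{7}$)
$I a{\left(4 \left(-1\right) \right)} = - \frac{10 \left(\frac{3}{7} - \frac{2 \left(4 \left(-1\right)\right)^{2}}{7}\right)}{13} = - \frac{10 \left(\frac{3}{7} - \frac{2 \left(-4\right)^{2}}{7}\right)}{13} = - \frac{10 \left(\frac{3}{7} - \frac{32}{7}\right)}{13} = \left(- \frac{10}{13}\right) \left(- \frac{29}{7}\right) = \frac{290}{91}$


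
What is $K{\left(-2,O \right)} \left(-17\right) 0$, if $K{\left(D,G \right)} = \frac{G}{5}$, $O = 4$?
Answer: $0$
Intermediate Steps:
$K{\left(D,G \right)} = \frac{G}{5}$ ($K{\left(D,G \right)} = G \frac{1}{5} = \frac{G}{5}$)
$K{\left(-2,O \right)} \left(-17\right) 0 = \frac{1}{5} \cdot 4 \left(-17\right) 0 = \frac{4}{5} \left(-17\right) 0 = \left(- \frac{68}{5}\right) 0 = 0$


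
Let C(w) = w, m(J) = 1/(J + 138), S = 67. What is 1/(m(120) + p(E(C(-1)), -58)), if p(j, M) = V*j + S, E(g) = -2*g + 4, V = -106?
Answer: -258/146801 ≈ -0.0017575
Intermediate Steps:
m(J) = 1/(138 + J)
E(g) = 4 - 2*g
p(j, M) = 67 - 106*j (p(j, M) = -106*j + 67 = 67 - 106*j)
1/(m(120) + p(E(C(-1)), -58)) = 1/(1/(138 + 120) + (67 - 106*(4 - 2*(-1)))) = 1/(1/258 + (67 - 106*(4 + 2))) = 1/(1/258 + (67 - 106*6)) = 1/(1/258 + (67 - 636)) = 1/(1/258 - 569) = 1/(-146801/258) = -258/146801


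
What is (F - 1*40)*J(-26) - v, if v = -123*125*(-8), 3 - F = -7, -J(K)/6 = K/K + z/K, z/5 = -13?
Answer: -122370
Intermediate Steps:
z = -65 (z = 5*(-13) = -65)
J(K) = -6 + 390/K (J(K) = -6*(K/K - 65/K) = -6*(1 - 65/K) = -6 + 390/K)
F = 10 (F = 3 - 1*(-7) = 3 + 7 = 10)
v = 123000 (v = -15375*(-8) = 123000)
(F - 1*40)*J(-26) - v = (10 - 1*40)*(-6 + 390/(-26)) - 1*123000 = (10 - 40)*(-6 + 390*(-1/26)) - 123000 = -30*(-6 - 15) - 123000 = -30*(-21) - 123000 = 630 - 123000 = -122370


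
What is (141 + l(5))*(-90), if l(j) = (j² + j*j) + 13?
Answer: -18360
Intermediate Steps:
l(j) = 13 + 2*j² (l(j) = (j² + j²) + 13 = 2*j² + 13 = 13 + 2*j²)
(141 + l(5))*(-90) = (141 + (13 + 2*5²))*(-90) = (141 + (13 + 2*25))*(-90) = (141 + (13 + 50))*(-90) = (141 + 63)*(-90) = 204*(-90) = -18360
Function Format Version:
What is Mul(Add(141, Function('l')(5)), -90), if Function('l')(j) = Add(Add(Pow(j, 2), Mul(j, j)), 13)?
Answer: -18360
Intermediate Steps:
Function('l')(j) = Add(13, Mul(2, Pow(j, 2))) (Function('l')(j) = Add(Add(Pow(j, 2), Pow(j, 2)), 13) = Add(Mul(2, Pow(j, 2)), 13) = Add(13, Mul(2, Pow(j, 2))))
Mul(Add(141, Function('l')(5)), -90) = Mul(Add(141, Add(13, Mul(2, Pow(5, 2)))), -90) = Mul(Add(141, Add(13, Mul(2, 25))), -90) = Mul(Add(141, Add(13, 50)), -90) = Mul(Add(141, 63), -90) = Mul(204, -90) = -18360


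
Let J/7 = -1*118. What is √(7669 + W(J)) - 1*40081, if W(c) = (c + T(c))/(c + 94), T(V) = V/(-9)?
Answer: -40081 + √2311746585/549 ≈ -39993.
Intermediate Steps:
J = -826 (J = 7*(-1*118) = 7*(-118) = -826)
T(V) = -V/9 (T(V) = V*(-⅑) = -V/9)
W(c) = 8*c/(9*(94 + c)) (W(c) = (c - c/9)/(c + 94) = (8*c/9)/(94 + c) = 8*c/(9*(94 + c)))
√(7669 + W(J)) - 1*40081 = √(7669 + (8/9)*(-826)/(94 - 826)) - 1*40081 = √(7669 + (8/9)*(-826)/(-732)) - 40081 = √(7669 + (8/9)*(-826)*(-1/732)) - 40081 = √(7669 + 1652/1647) - 40081 = √(12632495/1647) - 40081 = √2311746585/549 - 40081 = -40081 + √2311746585/549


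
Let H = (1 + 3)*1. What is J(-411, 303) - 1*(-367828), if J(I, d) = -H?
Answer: 367824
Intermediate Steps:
H = 4 (H = 4*1 = 4)
J(I, d) = -4 (J(I, d) = -1*4 = -4)
J(-411, 303) - 1*(-367828) = -4 - 1*(-367828) = -4 + 367828 = 367824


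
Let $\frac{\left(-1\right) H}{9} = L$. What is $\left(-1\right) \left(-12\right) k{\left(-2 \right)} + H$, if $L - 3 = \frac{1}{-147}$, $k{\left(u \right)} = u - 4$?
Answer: $- \frac{4848}{49} \approx -98.939$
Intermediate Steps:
$k{\left(u \right)} = -4 + u$
$L = \frac{440}{147}$ ($L = 3 + \frac{1}{-147} = 3 - \frac{1}{147} = \frac{440}{147} \approx 2.9932$)
$H = - \frac{1320}{49}$ ($H = \left(-9\right) \frac{440}{147} = - \frac{1320}{49} \approx -26.939$)
$\left(-1\right) \left(-12\right) k{\left(-2 \right)} + H = \left(-1\right) \left(-12\right) \left(-4 - 2\right) - \frac{1320}{49} = 12 \left(-6\right) - \frac{1320}{49} = -72 - \frac{1320}{49} = - \frac{4848}{49}$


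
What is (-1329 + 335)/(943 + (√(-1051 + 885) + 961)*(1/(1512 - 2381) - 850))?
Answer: 306222564624592/251402903627349851 - 319018196343*I*√166/251402903627349851 ≈ 0.0012181 - 1.6349e-5*I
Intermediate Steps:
(-1329 + 335)/(943 + (√(-1051 + 885) + 961)*(1/(1512 - 2381) - 850)) = -994/(943 + (√(-166) + 961)*(1/(-869) - 850)) = -994/(943 + (I*√166 + 961)*(-1/869 - 850)) = -994/(943 + (961 + I*√166)*(-738651/869)) = -994/(943 + (-709843611/869 - 738651*I*√166/869)) = -994/(-709024144/869 - 738651*I*√166/869)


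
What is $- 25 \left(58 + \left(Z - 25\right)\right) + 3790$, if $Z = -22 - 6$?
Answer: $3665$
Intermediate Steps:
$Z = -28$
$- 25 \left(58 + \left(Z - 25\right)\right) + 3790 = - 25 \left(58 - 53\right) + 3790 = \left(-25\right) 5 + 3790 = -125 + 3790 = 3665$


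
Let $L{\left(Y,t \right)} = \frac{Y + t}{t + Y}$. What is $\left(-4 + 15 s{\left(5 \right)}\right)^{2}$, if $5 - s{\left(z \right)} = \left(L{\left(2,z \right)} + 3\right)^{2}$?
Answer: $28561$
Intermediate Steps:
$L{\left(Y,t \right)} = 1$ ($L{\left(Y,t \right)} = \frac{Y + t}{Y + t} = 1$)
$s{\left(z \right)} = -11$ ($s{\left(z \right)} = 5 - \left(1 + 3\right)^{2} = 5 - 4^{2} = 5 - 16 = -11$)
$\left(-4 + 15 s{\left(5 \right)}\right)^{2} = \left(-4 + 15 \left(-11\right)\right)^{2} = \left(-4 - 165\right)^{2} = \left(-169\right)^{2} = 28561$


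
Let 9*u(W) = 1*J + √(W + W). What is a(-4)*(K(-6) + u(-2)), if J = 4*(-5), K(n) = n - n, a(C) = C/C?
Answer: -20/9 + 2*I/9 ≈ -2.2222 + 0.22222*I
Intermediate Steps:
a(C) = 1
K(n) = 0
J = -20
u(W) = -20/9 + √2*√W/9 (u(W) = (1*(-20) + √(W + W))/9 = (-20 + √(2*W))/9 = (-20 + √2*√W)/9 = -20/9 + √2*√W/9)
a(-4)*(K(-6) + u(-2)) = 1*(0 + (-20/9 + √2*√(-2)/9)) = 1*(0 + (-20/9 + √2*(I*√2)/9)) = 1*(0 + (-20/9 + 2*I/9)) = 1*(-20/9 + 2*I/9) = -20/9 + 2*I/9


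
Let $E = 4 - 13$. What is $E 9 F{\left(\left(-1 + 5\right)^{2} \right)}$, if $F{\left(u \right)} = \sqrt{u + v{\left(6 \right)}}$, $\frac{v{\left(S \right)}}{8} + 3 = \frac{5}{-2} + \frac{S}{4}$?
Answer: $- 324 i \approx - 324.0 i$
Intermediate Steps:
$v{\left(S \right)} = -44 + 2 S$ ($v{\left(S \right)} = -24 + 8 \left(\frac{5}{-2} + \frac{S}{4}\right) = -24 + 8 \left(5 \left(- \frac{1}{2}\right) + S \frac{1}{4}\right) = -24 + 8 \left(- \frac{5}{2} + \frac{S}{4}\right) = -24 + \left(-20 + 2 S\right) = -44 + 2 S$)
$F{\left(u \right)} = \sqrt{-32 + u}$ ($F{\left(u \right)} = \sqrt{u + \left(-44 + 2 \cdot 6\right)} = \sqrt{u + \left(-44 + 12\right)} = \sqrt{u - 32} = \sqrt{-32 + u}$)
$E = -9$
$E 9 F{\left(\left(-1 + 5\right)^{2} \right)} = \left(-9\right) 9 \sqrt{-32 + \left(-1 + 5\right)^{2}} = - 81 \sqrt{-32 + 4^{2}} = - 81 \sqrt{-32 + 16} = - 81 \sqrt{-16} = - 81 \cdot 4 i = - 324 i$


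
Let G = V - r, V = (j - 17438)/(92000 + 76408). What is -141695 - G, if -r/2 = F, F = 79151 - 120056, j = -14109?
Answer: -10085081533/168408 ≈ -59885.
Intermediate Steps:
V = -31547/168408 (V = (-14109 - 17438)/(92000 + 76408) = -31547/168408 ≈ -0.18732)
F = -40905
r = 81810 (r = -2*(-40905) = 81810)
G = -13777490027/168408 (G = -31547/168408 - 1*81810 = -31547/168408 - 81810 = -13777490027/168408 ≈ -81810.)
-141695 - G = -141695 - 1*(-13777490027/168408) = -141695 + 13777490027/168408 = -10085081533/168408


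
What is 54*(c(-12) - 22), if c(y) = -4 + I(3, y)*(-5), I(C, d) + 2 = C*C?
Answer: -3294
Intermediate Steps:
I(C, d) = -2 + C² (I(C, d) = -2 + C*C = -2 + C²)
c(y) = -39 (c(y) = -4 + (-2 + 3²)*(-5) = -4 + (-2 + 9)*(-5) = -4 + 7*(-5) = -4 - 35 = -39)
54*(c(-12) - 22) = 54*(-39 - 22) = 54*(-61) = -3294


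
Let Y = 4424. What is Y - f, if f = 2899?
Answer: 1525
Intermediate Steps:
Y - f = 4424 - 1*2899 = 4424 - 2899 = 1525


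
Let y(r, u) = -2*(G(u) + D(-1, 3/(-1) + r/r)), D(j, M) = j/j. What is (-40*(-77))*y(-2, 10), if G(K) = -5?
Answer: 24640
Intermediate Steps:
D(j, M) = 1
y(r, u) = 8 (y(r, u) = -2*(-5 + 1) = -2*(-4) = 8)
(-40*(-77))*y(-2, 10) = -40*(-77)*8 = 3080*8 = 24640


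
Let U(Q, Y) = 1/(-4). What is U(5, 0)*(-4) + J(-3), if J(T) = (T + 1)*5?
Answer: -9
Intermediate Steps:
J(T) = 5 + 5*T (J(T) = (1 + T)*5 = 5 + 5*T)
U(Q, Y) = -1/4
U(5, 0)*(-4) + J(-3) = -1/4*(-4) + (5 + 5*(-3)) = 1 + (5 - 15) = 1 - 10 = -9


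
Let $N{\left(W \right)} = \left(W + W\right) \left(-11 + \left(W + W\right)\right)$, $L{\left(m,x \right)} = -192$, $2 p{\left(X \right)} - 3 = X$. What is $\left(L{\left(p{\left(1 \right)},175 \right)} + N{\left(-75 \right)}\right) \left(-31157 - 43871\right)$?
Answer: $-1797520824$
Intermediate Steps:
$p{\left(X \right)} = \frac{3}{2} + \frac{X}{2}$
$N{\left(W \right)} = 2 W \left(-11 + 2 W\right)$
$\left(L{\left(p{\left(1 \right)},175 \right)} + N{\left(-75 \right)}\right) \left(-31157 - 43871\right) = \left(-192 + 2 \left(-75\right) \left(-11 + 2 \left(-75\right)\right)\right) \left(-31157 - 43871\right) = \left(-192 + 2 \left(-75\right) \left(-11 - 150\right)\right) \left(-31157 - 43871\right) = \left(-192 + 2 \left(-75\right) \left(-161\right)\right) \left(-75028\right) = \left(-192 + 24150\right) \left(-75028\right) = 23958 \left(-75028\right) = -1797520824$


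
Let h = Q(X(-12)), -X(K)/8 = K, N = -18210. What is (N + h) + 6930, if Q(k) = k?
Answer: -11184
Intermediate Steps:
X(K) = -8*K
h = 96 (h = -8*(-12) = 96)
(N + h) + 6930 = (-18210 + 96) + 6930 = -18114 + 6930 = -11184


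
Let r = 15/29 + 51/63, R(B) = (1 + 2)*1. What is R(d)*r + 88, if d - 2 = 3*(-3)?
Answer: 18672/203 ≈ 91.980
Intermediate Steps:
d = -7 (d = 2 + 3*(-3) = 2 - 9 = -7)
R(B) = 3 (R(B) = 3*1 = 3)
r = 808/609 (r = 15*(1/29) + 51*(1/63) = 15/29 + 17/21 = 808/609 ≈ 1.3268)
R(d)*r + 88 = 3*(808/609) + 88 = 808/203 + 88 = 18672/203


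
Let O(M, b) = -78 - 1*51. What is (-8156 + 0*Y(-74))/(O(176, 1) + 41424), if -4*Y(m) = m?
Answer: -8156/41295 ≈ -0.19751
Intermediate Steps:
Y(m) = -m/4
O(M, b) = -129 (O(M, b) = -78 - 51 = -129)
(-8156 + 0*Y(-74))/(O(176, 1) + 41424) = (-8156 + 0*(-¼*(-74)))/(-129 + 41424) = (-8156 + 0*(37/2))/41295 = (-8156 + 0)*(1/41295) = -8156*1/41295 = -8156/41295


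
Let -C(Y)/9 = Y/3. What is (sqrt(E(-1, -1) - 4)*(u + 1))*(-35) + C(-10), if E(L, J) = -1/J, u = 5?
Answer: 30 - 210*I*sqrt(3) ≈ 30.0 - 363.73*I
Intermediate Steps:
C(Y) = -3*Y (C(Y) = -9*Y/3 = -3*Y)
(sqrt(E(-1, -1) - 4)*(u + 1))*(-35) + C(-10) = (sqrt(-1/(-1) - 4)*(5 + 1))*(-35) - 3*(-10) = (sqrt(-1*(-1) - 4)*6)*(-35) + 30 = (sqrt(1 - 4)*6)*(-35) + 30 = (sqrt(-3)*6)*(-35) + 30 = ((I*sqrt(3))*6)*(-35) + 30 = (6*I*sqrt(3))*(-35) + 30 = -210*I*sqrt(3) + 30 = 30 - 210*I*sqrt(3)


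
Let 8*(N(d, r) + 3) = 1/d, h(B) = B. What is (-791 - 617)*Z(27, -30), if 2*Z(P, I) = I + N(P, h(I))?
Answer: 627176/27 ≈ 23229.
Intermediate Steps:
N(d, r) = -3 + 1/(8*d)
Z(P, I) = -3/2 + I/2 + 1/(16*P) (Z(P, I) = (I + (-3 + 1/(8*P)))/2 = (-3 + I + 1/(8*P))/2 = -3/2 + I/2 + 1/(16*P))
(-791 - 617)*Z(27, -30) = (-791 - 617)*(-3/2 + (½)*(-30) + (1/16)/27) = -1408*(-3/2 - 15 + (1/16)*(1/27)) = -1408*(-3/2 - 15 + 1/432) = -1408*(-7127/432) = 627176/27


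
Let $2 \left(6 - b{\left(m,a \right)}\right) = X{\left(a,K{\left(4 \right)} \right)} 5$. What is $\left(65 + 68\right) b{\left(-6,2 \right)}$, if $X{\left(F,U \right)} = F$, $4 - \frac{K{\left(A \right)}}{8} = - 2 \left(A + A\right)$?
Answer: $133$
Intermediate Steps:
$K{\left(A \right)} = 32 + 32 A$ ($K{\left(A \right)} = 32 - 8 \left(- 2 \left(A + A\right)\right) = 32 - 8 \left(- 2 \cdot 2 A\right) = 32 - 8 \left(- 4 A\right) = 32 + 32 A$)
$b{\left(m,a \right)} = 6 - \frac{5 a}{2}$ ($b{\left(m,a \right)} = 6 - \frac{a 5}{2} = 6 - \frac{5 a}{2}$)
$\left(65 + 68\right) b{\left(-6,2 \right)} = \left(65 + 68\right) \left(6 - 5\right) = 133 \left(6 - 5\right) = 133 \cdot 1 = 133$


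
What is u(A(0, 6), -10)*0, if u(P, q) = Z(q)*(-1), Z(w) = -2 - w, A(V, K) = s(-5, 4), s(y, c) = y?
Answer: 0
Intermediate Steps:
A(V, K) = -5
u(P, q) = 2 + q (u(P, q) = (-2 - q)*(-1) = 2 + q)
u(A(0, 6), -10)*0 = (2 - 10)*0 = -8*0 = 0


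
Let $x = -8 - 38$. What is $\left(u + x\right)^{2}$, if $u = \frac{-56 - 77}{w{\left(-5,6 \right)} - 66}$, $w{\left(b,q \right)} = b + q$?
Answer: $\frac{8162449}{4225} \approx 1931.9$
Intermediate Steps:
$x = -46$
$u = \frac{133}{65}$ ($u = \frac{-56 - 77}{\left(-5 + 6\right) - 66} = - \frac{133}{1 - 66} = - \frac{133}{-65} = \left(-133\right) \left(- \frac{1}{65}\right) = \frac{133}{65} \approx 2.0462$)
$\left(u + x\right)^{2} = \left(\frac{133}{65} - 46\right)^{2} = \left(- \frac{2857}{65}\right)^{2} = \frac{8162449}{4225}$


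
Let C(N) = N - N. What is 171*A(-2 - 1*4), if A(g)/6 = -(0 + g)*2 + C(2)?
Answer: 12312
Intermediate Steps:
C(N) = 0
A(g) = -12*g (A(g) = 6*(-(0 + g)*2 + 0) = 6*(-g*2 + 0) = 6*(-2*g + 0) = 6*(-2*g) = -12*g)
171*A(-2 - 1*4) = 171*(-12*(-2 - 1*4)) = 171*(-12*(-2 - 4)) = 171*(-12*(-6)) = 171*72 = 12312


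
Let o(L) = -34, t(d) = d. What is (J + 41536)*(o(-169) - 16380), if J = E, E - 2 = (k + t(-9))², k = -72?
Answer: -789496986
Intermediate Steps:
E = 6563 (E = 2 + (-72 - 9)² = 2 + (-81)² = 2 + 6561 = 6563)
J = 6563
(J + 41536)*(o(-169) - 16380) = (6563 + 41536)*(-34 - 16380) = 48099*(-16414) = -789496986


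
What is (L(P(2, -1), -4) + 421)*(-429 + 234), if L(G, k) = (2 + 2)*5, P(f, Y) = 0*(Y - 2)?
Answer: -85995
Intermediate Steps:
P(f, Y) = 0 (P(f, Y) = 0*(-2 + Y) = 0)
L(G, k) = 20 (L(G, k) = 4*5 = 20)
(L(P(2, -1), -4) + 421)*(-429 + 234) = (20 + 421)*(-429 + 234) = 441*(-195) = -85995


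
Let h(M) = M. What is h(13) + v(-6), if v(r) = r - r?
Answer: 13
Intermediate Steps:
v(r) = 0
h(13) + v(-6) = 13 + 0 = 13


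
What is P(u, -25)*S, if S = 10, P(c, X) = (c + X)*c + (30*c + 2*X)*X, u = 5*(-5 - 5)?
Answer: 425000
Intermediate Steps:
u = -50 (u = 5*(-10) = -50)
P(c, X) = X*(2*X + 30*c) + c*(X + c) (P(c, X) = (X + c)*c + (2*X + 30*c)*X = c*(X + c) + X*(2*X + 30*c) = X*(2*X + 30*c) + c*(X + c))
P(u, -25)*S = ((-50)**2 + 2*(-25)**2 + 31*(-25)*(-50))*10 = (2500 + 2*625 + 38750)*10 = (2500 + 1250 + 38750)*10 = 42500*10 = 425000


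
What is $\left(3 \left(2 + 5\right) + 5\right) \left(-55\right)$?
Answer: $-1430$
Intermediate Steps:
$\left(3 \left(2 + 5\right) + 5\right) \left(-55\right) = \left(3 \cdot 7 + 5\right) \left(-55\right) = \left(21 + 5\right) \left(-55\right) = 26 \left(-55\right) = -1430$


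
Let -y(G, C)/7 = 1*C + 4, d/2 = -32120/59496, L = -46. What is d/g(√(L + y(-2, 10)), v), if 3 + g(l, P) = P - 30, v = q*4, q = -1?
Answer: 8030/275169 ≈ 0.029182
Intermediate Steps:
d = -8030/7437 (d = 2*(-32120/59496) = 2*(-32120*1/59496) = 2*(-4015/7437) = -8030/7437 ≈ -1.0797)
y(G, C) = -28 - 7*C (y(G, C) = -7*(1*C + 4) = -7*(C + 4) = -7*(4 + C) = -28 - 7*C)
v = -4 (v = -1*4 = -4)
g(l, P) = -33 + P (g(l, P) = -3 + (P - 30) = -3 + (-30 + P) = -33 + P)
d/g(√(L + y(-2, 10)), v) = -8030/(7437*(-33 - 4)) = -8030/7437/(-37) = -8030/7437*(-1/37) = 8030/275169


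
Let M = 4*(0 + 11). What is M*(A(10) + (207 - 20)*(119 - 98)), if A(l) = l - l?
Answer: 172788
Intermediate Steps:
M = 44 (M = 4*11 = 44)
A(l) = 0
M*(A(10) + (207 - 20)*(119 - 98)) = 44*(0 + (207 - 20)*(119 - 98)) = 44*(0 + 187*21) = 44*(0 + 3927) = 44*3927 = 172788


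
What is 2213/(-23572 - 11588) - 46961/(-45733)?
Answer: 1549941631/1607972280 ≈ 0.96391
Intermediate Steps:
2213/(-23572 - 11588) - 46961/(-45733) = 2213/(-35160) - 46961*(-1/45733) = 2213*(-1/35160) + 46961/45733 = -2213/35160 + 46961/45733 = 1549941631/1607972280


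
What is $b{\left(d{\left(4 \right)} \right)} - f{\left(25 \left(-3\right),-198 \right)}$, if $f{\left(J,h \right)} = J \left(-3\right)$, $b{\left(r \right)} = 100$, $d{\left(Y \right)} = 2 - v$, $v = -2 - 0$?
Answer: $-125$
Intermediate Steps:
$v = -2$ ($v = -2 + 0 = -2$)
$d{\left(Y \right)} = 4$ ($d{\left(Y \right)} = 2 - -2 = 2 + 2 = 4$)
$f{\left(J,h \right)} = - 3 J$
$b{\left(d{\left(4 \right)} \right)} - f{\left(25 \left(-3\right),-198 \right)} = 100 - - 3 \cdot 25 \left(-3\right) = 100 - \left(-3\right) \left(-75\right) = 100 - 225 = -125$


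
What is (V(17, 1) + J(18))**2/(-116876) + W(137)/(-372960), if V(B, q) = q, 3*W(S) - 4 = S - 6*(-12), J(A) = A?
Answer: -35734189/10897518240 ≈ -0.0032791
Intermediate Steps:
W(S) = 76/3 + S/3 (W(S) = 4/3 + (S - 6*(-12))/3 = 4/3 + (S + 72)/3 = 4/3 + (72 + S)/3 = 4/3 + (24 + S/3) = 76/3 + S/3)
(V(17, 1) + J(18))**2/(-116876) + W(137)/(-372960) = (1 + 18)**2/(-116876) + (76/3 + (1/3)*137)/(-372960) = 19**2*(-1/116876) + (76/3 + 137/3)*(-1/372960) = 361*(-1/116876) + 71*(-1/372960) = -361/116876 - 71/372960 = -35734189/10897518240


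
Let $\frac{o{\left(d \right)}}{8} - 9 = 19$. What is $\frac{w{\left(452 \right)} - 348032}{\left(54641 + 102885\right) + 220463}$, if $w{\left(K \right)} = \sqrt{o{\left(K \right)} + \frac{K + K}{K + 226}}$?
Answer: $- \frac{348032}{377989} + \frac{26 \sqrt{3}}{1133967} \approx -0.92071$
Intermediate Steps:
$o{\left(d \right)} = 224$ ($o{\left(d \right)} = 72 + 8 \cdot 19 = 72 + 152 = 224$)
$w{\left(K \right)} = \sqrt{224 + \frac{2 K}{226 + K}}$ ($w{\left(K \right)} = \sqrt{224 + \frac{K + K}{K + 226}} = \sqrt{224 + \frac{2 K}{226 + K}}$)
$\frac{w{\left(452 \right)} - 348032}{\left(54641 + 102885\right) + 220463} = \frac{\sqrt{226} \sqrt{\frac{224 + 452}{226 + 452}} - 348032}{\left(54641 + 102885\right) + 220463} = \frac{\sqrt{226} \sqrt{\frac{1}{678} \cdot 676} - 348032}{157526 + 220463} = \frac{\sqrt{226} \sqrt{\frac{1}{678} \cdot 676} - 348032}{377989} = \left(\sqrt{226} \sqrt{\frac{338}{339}} - 348032\right) \frac{1}{377989} = \left(\sqrt{226} \frac{13 \sqrt{678}}{339} - 348032\right) \frac{1}{377989} = \left(\frac{26 \sqrt{3}}{3} - 348032\right) \frac{1}{377989} = \left(-348032 + \frac{26 \sqrt{3}}{3}\right) \frac{1}{377989} = - \frac{348032}{377989} + \frac{26 \sqrt{3}}{1133967}$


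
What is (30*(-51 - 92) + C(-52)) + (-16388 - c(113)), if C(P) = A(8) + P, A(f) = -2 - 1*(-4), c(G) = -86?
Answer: -20642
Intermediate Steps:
A(f) = 2 (A(f) = -2 + 4 = 2)
C(P) = 2 + P
(30*(-51 - 92) + C(-52)) + (-16388 - c(113)) = (30*(-51 - 92) + (2 - 52)) + (-16388 - 1*(-86)) = (30*(-143) - 50) + (-16388 + 86) = (-4290 - 50) - 16302 = -4340 - 16302 = -20642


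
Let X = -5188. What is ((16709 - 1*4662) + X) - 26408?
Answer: -19549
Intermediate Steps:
((16709 - 1*4662) + X) - 26408 = ((16709 - 1*4662) - 5188) - 26408 = ((16709 - 4662) - 5188) - 26408 = (12047 - 5188) - 26408 = 6859 - 26408 = -19549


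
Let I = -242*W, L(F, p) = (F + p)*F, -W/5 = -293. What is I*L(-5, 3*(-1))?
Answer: -14181200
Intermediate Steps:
W = 1465 (W = -5*(-293) = 1465)
L(F, p) = F*(F + p)
I = -354530 (I = -242*1465 = -354530)
I*L(-5, 3*(-1)) = -(-1772650)*(-5 + 3*(-1)) = -(-1772650)*(-5 - 3) = -(-1772650)*(-8) = -354530*40 = -14181200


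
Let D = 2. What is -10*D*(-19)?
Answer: 380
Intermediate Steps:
-10*D*(-19) = -10*2*(-19) = -20*(-19) = 380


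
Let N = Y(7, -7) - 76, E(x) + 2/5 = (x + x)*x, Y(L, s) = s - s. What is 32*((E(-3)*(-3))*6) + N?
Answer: -51068/5 ≈ -10214.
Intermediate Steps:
Y(L, s) = 0
E(x) = -2/5 + 2*x**2 (E(x) = -2/5 + (x + x)*x = -2/5 + (2*x)*x = -2/5 + 2*x**2)
N = -76 (N = 0 - 76 = -76)
32*((E(-3)*(-3))*6) + N = 32*(((-2/5 + 2*(-3)**2)*(-3))*6) - 76 = 32*(((-2/5 + 2*9)*(-3))*6) - 76 = 32*(((-2/5 + 18)*(-3))*6) - 76 = 32*(((88/5)*(-3))*6) - 76 = 32*(-264/5*6) - 76 = 32*(-1584/5) - 76 = -50688/5 - 76 = -51068/5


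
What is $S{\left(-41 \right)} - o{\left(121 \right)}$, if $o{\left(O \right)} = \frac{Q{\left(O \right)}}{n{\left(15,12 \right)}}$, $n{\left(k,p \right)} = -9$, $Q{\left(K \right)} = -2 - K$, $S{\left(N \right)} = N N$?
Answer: $\frac{5002}{3} \approx 1667.3$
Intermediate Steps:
$S{\left(N \right)} = N^{2}$
$o{\left(O \right)} = \frac{2}{9} + \frac{O}{9}$ ($o{\left(O \right)} = \frac{-2 - O}{-9} = \left(-2 - O\right) \left(- \frac{1}{9}\right) = \frac{2}{9} + \frac{O}{9}$)
$S{\left(-41 \right)} - o{\left(121 \right)} = \left(-41\right)^{2} - \left(\frac{2}{9} + \frac{1}{9} \cdot 121\right) = 1681 - \left(\frac{2}{9} + \frac{121}{9}\right) = 1681 - \frac{41}{3} = \frac{5002}{3}$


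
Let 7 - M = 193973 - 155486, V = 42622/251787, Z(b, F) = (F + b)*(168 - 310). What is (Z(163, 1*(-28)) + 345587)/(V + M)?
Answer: -82187557179/9688721138 ≈ -8.4828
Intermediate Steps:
Z(b, F) = -142*F - 142*b (Z(b, F) = (F + b)*(-142) = -142*F - 142*b)
V = 42622/251787 (V = 42622*(1/251787) = 42622/251787 ≈ 0.16928)
M = -38480 (M = 7 - (193973 - 155486) = 7 - 1*38487 = 7 - 38487 = -38480)
(Z(163, 1*(-28)) + 345587)/(V + M) = ((-142*(-28) - 142*163) + 345587)/(42622/251787 - 38480) = ((-142*(-28) - 23146) + 345587)/(-9688721138/251787) = ((3976 - 23146) + 345587)*(-251787/9688721138) = (-19170 + 345587)*(-251787/9688721138) = 326417*(-251787/9688721138) = -82187557179/9688721138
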